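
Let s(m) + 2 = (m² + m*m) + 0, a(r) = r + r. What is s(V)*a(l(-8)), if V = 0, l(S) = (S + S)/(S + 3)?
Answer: -64/5 ≈ -12.800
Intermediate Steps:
l(S) = 2*S/(3 + S) (l(S) = (2*S)/(3 + S) = 2*S/(3 + S))
a(r) = 2*r
s(m) = -2 + 2*m² (s(m) = -2 + ((m² + m*m) + 0) = -2 + ((m² + m²) + 0) = -2 + (2*m² + 0) = -2 + 2*m²)
s(V)*a(l(-8)) = (-2 + 2*0²)*(2*(2*(-8)/(3 - 8))) = (-2 + 2*0)*(2*(2*(-8)/(-5))) = (-2 + 0)*(2*(2*(-8)*(-⅕))) = -4*16/5 = -2*32/5 = -64/5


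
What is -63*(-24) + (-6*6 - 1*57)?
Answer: 1419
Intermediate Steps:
-63*(-24) + (-6*6 - 1*57) = 1512 + (-36 - 57) = 1512 - 93 = 1419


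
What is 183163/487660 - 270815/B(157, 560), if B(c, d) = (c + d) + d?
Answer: -131831743749/622741820 ≈ -211.70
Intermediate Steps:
B(c, d) = c + 2*d
183163/487660 - 270815/B(157, 560) = 183163/487660 - 270815/(157 + 2*560) = 183163*(1/487660) - 270815/(157 + 1120) = 183163/487660 - 270815/1277 = -131831743749/622741820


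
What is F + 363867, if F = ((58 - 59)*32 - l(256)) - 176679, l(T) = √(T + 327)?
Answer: 187156 - √583 ≈ 1.8713e+5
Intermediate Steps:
l(T) = √(327 + T)
F = -176711 - √583 (F = ((58 - 59)*32 - √(327 + 256)) - 176679 = (-1*32 - √583) - 176679 = (-32 - √583) - 176679 = -176711 - √583 ≈ -1.7674e+5)
F + 363867 = (-176711 - √583) + 363867 = 187156 - √583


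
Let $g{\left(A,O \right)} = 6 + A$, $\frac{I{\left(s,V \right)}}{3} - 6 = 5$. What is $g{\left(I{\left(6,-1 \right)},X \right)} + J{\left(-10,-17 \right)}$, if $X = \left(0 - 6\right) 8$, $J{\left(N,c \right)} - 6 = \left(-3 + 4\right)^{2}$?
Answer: $46$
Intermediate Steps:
$I{\left(s,V \right)} = 33$ ($I{\left(s,V \right)} = 18 + 3 \cdot 5 = 18 + 15 = 33$)
$J{\left(N,c \right)} = 7$ ($J{\left(N,c \right)} = 6 + \left(-3 + 4\right)^{2} = 6 + 1^{2} = 6 + 1 = 7$)
$X = -48$ ($X = \left(0 - 6\right) 8 = \left(-6\right) 8 = -48$)
$g{\left(I{\left(6,-1 \right)},X \right)} + J{\left(-10,-17 \right)} = \left(6 + 33\right) + 7 = 39 + 7 = 46$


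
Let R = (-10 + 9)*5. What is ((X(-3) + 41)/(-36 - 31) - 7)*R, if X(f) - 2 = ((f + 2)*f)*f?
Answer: 2515/67 ≈ 37.537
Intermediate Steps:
R = -5 (R = -1*5 = -5)
X(f) = 2 + f**2*(2 + f) (X(f) = 2 + ((f + 2)*f)*f = 2 + ((2 + f)*f)*f = 2 + (f*(2 + f))*f = 2 + f**2*(2 + f))
((X(-3) + 41)/(-36 - 31) - 7)*R = (((2 + (-3)**3 + 2*(-3)**2) + 41)/(-36 - 31) - 7)*(-5) = (((2 - 27 + 2*9) + 41)/(-67) - 7)*(-5) = (((2 - 27 + 18) + 41)*(-1/67) - 7)*(-5) = ((-7 + 41)*(-1/67) - 7)*(-5) = (34*(-1/67) - 7)*(-5) = (-34/67 - 7)*(-5) = -503/67*(-5) = 2515/67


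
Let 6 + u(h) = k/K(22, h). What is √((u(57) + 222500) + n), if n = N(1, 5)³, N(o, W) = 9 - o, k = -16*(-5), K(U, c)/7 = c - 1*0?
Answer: √35502810126/399 ≈ 472.24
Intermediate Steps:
K(U, c) = 7*c (K(U, c) = 7*(c - 1*0) = 7*(c + 0) = 7*c)
k = 80
u(h) = -6 + 80/(7*h) (u(h) = -6 + 80/((7*h)) = -6 + 80*(1/(7*h)) = -6 + 80/(7*h))
n = 512 (n = (9 - 1*1)³ = (9 - 1)³ = 8³ = 512)
√((u(57) + 222500) + n) = √(((-6 + (80/7)/57) + 222500) + 512) = √(((-6 + (80/7)*(1/57)) + 222500) + 512) = √(((-6 + 80/399) + 222500) + 512) = √((-2314/399 + 222500) + 512) = √(88775186/399 + 512) = √(88979474/399) = √35502810126/399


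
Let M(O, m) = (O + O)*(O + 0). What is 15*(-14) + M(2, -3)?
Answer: -202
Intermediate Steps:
M(O, m) = 2*O² (M(O, m) = (2*O)*O = 2*O²)
15*(-14) + M(2, -3) = 15*(-14) + 2*2² = -210 + 2*4 = -210 + 8 = -202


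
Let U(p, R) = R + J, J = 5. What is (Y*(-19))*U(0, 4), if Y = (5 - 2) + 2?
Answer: -855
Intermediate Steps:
U(p, R) = 5 + R (U(p, R) = R + 5 = 5 + R)
Y = 5 (Y = 3 + 2 = 5)
(Y*(-19))*U(0, 4) = (5*(-19))*(5 + 4) = -95*9 = -855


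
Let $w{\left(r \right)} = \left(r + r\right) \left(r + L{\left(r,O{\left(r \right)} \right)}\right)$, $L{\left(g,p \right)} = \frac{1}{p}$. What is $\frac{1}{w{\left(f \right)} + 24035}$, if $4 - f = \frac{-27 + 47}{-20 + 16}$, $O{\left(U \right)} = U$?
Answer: $\frac{1}{24199} \approx 4.1324 \cdot 10^{-5}$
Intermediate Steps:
$f = 9$ ($f = 4 - \frac{-27 + 47}{-20 + 16} = 4 - \frac{20}{-4} = 4 - 20 \left(- \frac{1}{4}\right) = 4 - -5 = 4 + 5 = 9$)
$w{\left(r \right)} = 2 r \left(r + \frac{1}{r}\right)$ ($w{\left(r \right)} = \left(r + r\right) \left(r + \frac{1}{r}\right) = 2 r \left(r + \frac{1}{r}\right)$)
$\frac{1}{w{\left(f \right)} + 24035} = \frac{1}{\left(2 + 2 \cdot 9^{2}\right) + 24035} = \frac{1}{\left(2 + 2 \cdot 81\right) + 24035} = \frac{1}{\left(2 + 162\right) + 24035} = \frac{1}{164 + 24035} = \frac{1}{24199}$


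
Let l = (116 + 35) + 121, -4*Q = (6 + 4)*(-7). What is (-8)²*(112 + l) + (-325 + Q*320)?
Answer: 29851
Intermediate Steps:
Q = 35/2 (Q = -(6 + 4)*(-7)/4 = -5*(-7)/2 = -¼*(-70) = 35/2 ≈ 17.500)
l = 272 (l = 151 + 121 = 272)
(-8)²*(112 + l) + (-325 + Q*320) = (-8)²*(112 + 272) + (-325 + (35/2)*320) = 64*384 + (-325 + 5600) = 24576 + 5275 = 29851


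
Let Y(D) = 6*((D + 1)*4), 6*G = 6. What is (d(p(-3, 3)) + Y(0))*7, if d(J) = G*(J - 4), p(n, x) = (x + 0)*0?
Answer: 140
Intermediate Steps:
G = 1 (G = (1/6)*6 = 1)
p(n, x) = 0 (p(n, x) = x*0 = 0)
d(J) = -4 + J (d(J) = 1*(J - 4) = 1*(-4 + J) = -4 + J)
Y(D) = 24 + 24*D (Y(D) = 6*((1 + D)*4) = 6*(4 + 4*D) = 24 + 24*D)
(d(p(-3, 3)) + Y(0))*7 = ((-4 + 0) + (24 + 24*0))*7 = (-4 + (24 + 0))*7 = (-4 + 24)*7 = 20*7 = 140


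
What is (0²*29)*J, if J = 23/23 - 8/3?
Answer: 0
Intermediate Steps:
J = -5/3 (J = 23*(1/23) - 8*⅓ = 1 - 8/3 = -5/3 ≈ -1.6667)
(0²*29)*J = (0²*29)*(-5/3) = (0*29)*(-5/3) = 0*(-5/3) = 0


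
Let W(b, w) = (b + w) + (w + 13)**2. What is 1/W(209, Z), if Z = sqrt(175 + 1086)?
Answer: 1639/1767052 - 27*sqrt(1261)/1767052 ≈ 0.00038494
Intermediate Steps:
Z = sqrt(1261) ≈ 35.511
W(b, w) = b + w + (13 + w)**2 (W(b, w) = (b + w) + (13 + w)**2 = b + w + (13 + w)**2)
1/W(209, Z) = 1/(209 + sqrt(1261) + (13 + sqrt(1261))**2)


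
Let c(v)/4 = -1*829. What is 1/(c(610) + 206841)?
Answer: 1/203525 ≈ 4.9134e-6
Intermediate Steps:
c(v) = -3316 (c(v) = 4*(-1*829) = 4*(-829) = -3316)
1/(c(610) + 206841) = 1/(-3316 + 206841) = 1/203525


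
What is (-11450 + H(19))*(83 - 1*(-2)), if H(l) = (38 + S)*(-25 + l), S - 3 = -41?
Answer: -973250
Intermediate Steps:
S = -38 (S = 3 - 41 = -38)
H(l) = 0 (H(l) = (38 - 38)*(-25 + l) = 0*(-25 + l) = 0)
(-11450 + H(19))*(83 - 1*(-2)) = (-11450 + 0)*(83 - 1*(-2)) = -11450*(83 + 2) = -11450*85 = -973250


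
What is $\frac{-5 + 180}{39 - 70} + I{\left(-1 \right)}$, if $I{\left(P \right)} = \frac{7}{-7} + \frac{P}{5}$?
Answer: $- \frac{1061}{155} \approx -6.8452$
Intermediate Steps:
$I{\left(P \right)} = -1 + \frac{P}{5}$ ($I{\left(P \right)} = 7 \left(- \frac{1}{7}\right) + P \frac{1}{5} = -1 + \frac{P}{5}$)
$\frac{-5 + 180}{39 - 70} + I{\left(-1 \right)} = \frac{-5 + 180}{39 - 70} + \left(-1 + \frac{1}{5} \left(-1\right)\right) = \frac{175}{-31} - \frac{6}{5} = 175 \left(- \frac{1}{31}\right) - \frac{6}{5} = - \frac{175}{31} - \frac{6}{5} = - \frac{1061}{155}$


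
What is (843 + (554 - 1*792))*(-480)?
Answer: -290400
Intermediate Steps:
(843 + (554 - 1*792))*(-480) = (843 + (554 - 792))*(-480) = (843 - 238)*(-480) = 605*(-480) = -290400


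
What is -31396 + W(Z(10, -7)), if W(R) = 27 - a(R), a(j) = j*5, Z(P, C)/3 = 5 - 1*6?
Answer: -31354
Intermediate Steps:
Z(P, C) = -3 (Z(P, C) = 3*(5 - 1*6) = 3*(5 - 6) = 3*(-1) = -3)
a(j) = 5*j
W(R) = 27 - 5*R
-31396 + W(Z(10, -7)) = -31396 + (27 - 5*(-3)) = -31396 + (27 + 15) = -31396 + 42 = -31354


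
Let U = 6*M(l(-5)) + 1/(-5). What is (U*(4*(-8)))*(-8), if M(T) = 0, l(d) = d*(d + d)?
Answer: -256/5 ≈ -51.200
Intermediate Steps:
l(d) = 2*d² (l(d) = d*(2*d) = 2*d²)
U = -⅕ (U = 6*0 + 1/(-5) = 0 - ⅕ = -⅕ ≈ -0.20000)
(U*(4*(-8)))*(-8) = -4*(-8)/5*(-8) = -⅕*(-32)*(-8) = (32/5)*(-8) = -256/5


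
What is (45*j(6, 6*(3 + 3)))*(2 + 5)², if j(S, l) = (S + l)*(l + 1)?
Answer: 3426570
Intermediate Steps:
j(S, l) = (1 + l)*(S + l) (j(S, l) = (S + l)*(1 + l) = (1 + l)*(S + l))
(45*j(6, 6*(3 + 3)))*(2 + 5)² = (45*(6 + 6*(3 + 3) + (6*(3 + 3))² + 6*(6*(3 + 3))))*(2 + 5)² = (45*(6 + 6*6 + (6*6)² + 6*(6*6)))*7² = (45*(6 + 36 + 36² + 6*36))*49 = (45*(6 + 36 + 1296 + 216))*49 = (45*1554)*49 = 69930*49 = 3426570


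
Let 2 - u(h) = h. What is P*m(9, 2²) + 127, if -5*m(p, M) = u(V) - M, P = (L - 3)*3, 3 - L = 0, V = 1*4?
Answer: 127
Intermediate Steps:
V = 4
u(h) = 2 - h
L = 3 (L = 3 - 1*0 = 3 + 0 = 3)
P = 0 (P = (3 - 3)*3 = 0*3 = 0)
m(p, M) = ⅖ + M/5 (m(p, M) = -((2 - 1*4) - M)/5 = -((2 - 4) - M)/5 = -(-2 - M)/5 = ⅖ + M/5)
P*m(9, 2²) + 127 = 0*(⅖ + (⅕)*2²) + 127 = 0*(⅖ + (⅕)*4) + 127 = 0*(⅖ + ⅘) + 127 = 0*(6/5) + 127 = 0 + 127 = 127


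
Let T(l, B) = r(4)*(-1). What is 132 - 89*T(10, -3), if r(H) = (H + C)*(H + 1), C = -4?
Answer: 132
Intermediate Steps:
r(H) = (1 + H)*(-4 + H) (r(H) = (H - 4)*(H + 1) = (-4 + H)*(1 + H) = (1 + H)*(-4 + H))
T(l, B) = 0 (T(l, B) = (-4 + 4² - 3*4)*(-1) = (-4 + 16 - 12)*(-1) = 0*(-1) = 0)
132 - 89*T(10, -3) = 132 - 89*0 = 132 + 0 = 132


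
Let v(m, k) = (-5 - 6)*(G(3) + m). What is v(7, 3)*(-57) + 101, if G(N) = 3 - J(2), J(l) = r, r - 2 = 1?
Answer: 4490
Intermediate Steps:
r = 3 (r = 2 + 1 = 3)
J(l) = 3
G(N) = 0 (G(N) = 3 - 1*3 = 3 - 3 = 0)
v(m, k) = -11*m (v(m, k) = (-5 - 6)*(0 + m) = -11*m)
v(7, 3)*(-57) + 101 = -11*7*(-57) + 101 = -77*(-57) + 101 = 4389 + 101 = 4490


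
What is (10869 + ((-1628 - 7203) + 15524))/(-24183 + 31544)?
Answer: 17562/7361 ≈ 2.3858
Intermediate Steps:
(10869 + ((-1628 - 7203) + 15524))/(-24183 + 31544) = (10869 + (-8831 + 15524))/7361 = (10869 + 6693)*(1/7361) = 17562*(1/7361) = 17562/7361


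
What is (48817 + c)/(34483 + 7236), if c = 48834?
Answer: 97651/41719 ≈ 2.3407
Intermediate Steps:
(48817 + c)/(34483 + 7236) = (48817 + 48834)/(34483 + 7236) = 97651/41719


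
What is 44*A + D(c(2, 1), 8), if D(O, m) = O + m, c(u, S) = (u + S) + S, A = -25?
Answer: -1088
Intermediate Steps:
c(u, S) = u + 2*S (c(u, S) = (S + u) + S = u + 2*S)
44*A + D(c(2, 1), 8) = 44*(-25) + ((2 + 2*1) + 8) = -1100 + ((2 + 2) + 8) = -1100 + (4 + 8) = -1100 + 12 = -1088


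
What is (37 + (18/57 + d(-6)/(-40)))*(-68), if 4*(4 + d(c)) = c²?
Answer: -96101/38 ≈ -2529.0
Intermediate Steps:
d(c) = -4 + c²/4
(37 + (18/57 + d(-6)/(-40)))*(-68) = (37 + (18/57 + (-4 + (¼)*(-6)²)/(-40)))*(-68) = (37 + (18*(1/57) + (-4 + (¼)*36)*(-1/40)))*(-68) = (37 + (6/19 + (-4 + 9)*(-1/40)))*(-68) = (37 + (6/19 + 5*(-1/40)))*(-68) = (37 + (6/19 - ⅛))*(-68) = (37 + 29/152)*(-68) = (5653/152)*(-68) = -96101/38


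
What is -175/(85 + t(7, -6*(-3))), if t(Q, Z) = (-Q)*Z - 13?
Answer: 175/54 ≈ 3.2407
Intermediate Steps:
t(Q, Z) = -13 - Q*Z (t(Q, Z) = -Q*Z - 13 = -13 - Q*Z)
-175/(85 + t(7, -6*(-3))) = -175/(85 + (-13 - 1*7*(-6*(-3)))) = -175/(85 + (-13 - 1*7*18)) = -175/(85 + (-13 - 126)) = -175/(85 - 139) = -175/(-54) = -1/54*(-175) = 175/54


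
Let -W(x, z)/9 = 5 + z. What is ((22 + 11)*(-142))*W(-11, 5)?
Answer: 421740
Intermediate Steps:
W(x, z) = -45 - 9*z (W(x, z) = -9*(5 + z) = -45 - 9*z)
((22 + 11)*(-142))*W(-11, 5) = ((22 + 11)*(-142))*(-45 - 9*5) = (33*(-142))*(-45 - 45) = -4686*(-90) = 421740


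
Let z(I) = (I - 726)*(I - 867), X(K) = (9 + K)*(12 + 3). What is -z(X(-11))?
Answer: -678132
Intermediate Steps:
X(K) = 135 + 15*K (X(K) = (9 + K)*15 = 135 + 15*K)
z(I) = (-867 + I)*(-726 + I) (z(I) = (-726 + I)*(-867 + I) = (-867 + I)*(-726 + I))
-z(X(-11)) = -(629442 + (135 + 15*(-11))**2 - 1593*(135 + 15*(-11))) = -(629442 + (135 - 165)**2 - 1593*(135 - 165)) = -(629442 + (-30)**2 - 1593*(-30)) = -(629442 + 900 + 47790) = -1*678132 = -678132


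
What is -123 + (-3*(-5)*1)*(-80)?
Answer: -1323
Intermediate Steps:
-123 + (-3*(-5)*1)*(-80) = -123 + (15*1)*(-80) = -123 + 15*(-80) = -123 - 1200 = -1323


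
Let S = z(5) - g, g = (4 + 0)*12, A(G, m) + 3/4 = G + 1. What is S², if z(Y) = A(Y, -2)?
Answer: 29241/16 ≈ 1827.6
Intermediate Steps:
A(G, m) = ¼ + G (A(G, m) = -¾ + (G + 1) = -¾ + (1 + G) = ¼ + G)
z(Y) = ¼ + Y
g = 48 (g = 4*12 = 48)
S = -171/4 (S = (¼ + 5) - 1*48 = 21/4 - 48 = -171/4 ≈ -42.750)
S² = (-171/4)² = 29241/16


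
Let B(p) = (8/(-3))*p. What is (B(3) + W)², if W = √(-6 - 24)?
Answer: (8 - I*√30)² ≈ 34.0 - 87.636*I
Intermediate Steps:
B(p) = -8*p/3 (B(p) = (8*(-⅓))*p = -8*p/3)
W = I*√30 (W = √(-30) = I*√30 ≈ 5.4772*I)
(B(3) + W)² = (-8/3*3 + I*√30)² = (-8 + I*√30)²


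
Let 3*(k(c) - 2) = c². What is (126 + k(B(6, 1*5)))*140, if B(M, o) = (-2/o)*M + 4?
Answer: 270592/15 ≈ 18039.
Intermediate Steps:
B(M, o) = 4 - 2*M/o (B(M, o) = -2*M/o + 4 = 4 - 2*M/o)
k(c) = 2 + c²/3
(126 + k(B(6, 1*5)))*140 = (126 + (2 + (4 - 2*6/1*5)²/3))*140 = (126 + (2 + (4 - 2*6/5)²/3))*140 = (126 + (2 + (4 - 2*6*⅕)²/3))*140 = (126 + (2 + (4 - 12/5)²/3))*140 = (126 + (2 + (8/5)²/3))*140 = (126 + (2 + (⅓)*(64/25)))*140 = (126 + (2 + 64/75))*140 = (126 + 214/75)*140 = (9664/75)*140 = 270592/15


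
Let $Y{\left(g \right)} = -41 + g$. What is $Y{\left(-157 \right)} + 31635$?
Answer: $31437$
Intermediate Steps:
$Y{\left(-157 \right)} + 31635 = \left(-41 - 157\right) + 31635 = -198 + 31635 = 31437$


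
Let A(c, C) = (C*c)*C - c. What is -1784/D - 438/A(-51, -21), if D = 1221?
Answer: -598457/415140 ≈ -1.4416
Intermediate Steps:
A(c, C) = -c + c*C² (A(c, C) = c*C² - c = -c + c*C²)
-1784/D - 438/A(-51, -21) = -1784/1221 - 438*(-1/(51*(-1 + (-21)²))) = -1784*1/1221 - 438*(-1/(51*(-1 + 441))) = -1784/1221 - 438/((-51*440)) = -1784/1221 - 438/(-22440) = -1784/1221 - 438*(-1/22440) = -1784/1221 + 73/3740 = -598457/415140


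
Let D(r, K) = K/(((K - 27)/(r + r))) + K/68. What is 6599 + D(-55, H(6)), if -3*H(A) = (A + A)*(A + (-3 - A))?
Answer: 113682/17 ≈ 6687.2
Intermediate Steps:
H(A) = 2*A (H(A) = -(A + A)*(A + (-3 - A))/3 = -2*A*(-3)/3 = -(-2)*A = 2*A)
D(r, K) = K/68 + 2*K*r/(-27 + K) (D(r, K) = K/(((-27 + K)/((2*r)))) + K*(1/68) = K/(((-27 + K)*(1/(2*r)))) + K/68 = K/(((-27 + K)/(2*r))) + K/68 = K*(2*r/(-27 + K)) + K/68 = 2*K*r/(-27 + K) + K/68 = K/68 + 2*K*r/(-27 + K))
6599 + D(-55, H(6)) = 6599 + (2*6)*(-27 + 2*6 + 136*(-55))/(68*(-27 + 2*6)) = 6599 + (1/68)*12*(-27 + 12 - 7480)/(-27 + 12) = 6599 + (1/68)*12*(-7495)/(-15) = 6599 + (1/68)*12*(-1/15)*(-7495) = 6599 + 1499/17 = 113682/17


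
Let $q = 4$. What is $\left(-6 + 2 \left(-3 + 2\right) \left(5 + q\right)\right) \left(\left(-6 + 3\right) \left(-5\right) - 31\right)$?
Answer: $384$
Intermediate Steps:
$\left(-6 + 2 \left(-3 + 2\right) \left(5 + q\right)\right) \left(\left(-6 + 3\right) \left(-5\right) - 31\right) = \left(-6 + 2 \left(-3 + 2\right) \left(5 + 4\right)\right) \left(\left(-6 + 3\right) \left(-5\right) - 31\right) = \left(-6 + 2 \left(\left(-1\right) 9\right)\right) \left(\left(-3\right) \left(-5\right) - 31\right) = \left(-6 + 2 \left(-9\right)\right) \left(15 - 31\right) = \left(-6 - 18\right) \left(-16\right) = \left(-24\right) \left(-16\right) = 384$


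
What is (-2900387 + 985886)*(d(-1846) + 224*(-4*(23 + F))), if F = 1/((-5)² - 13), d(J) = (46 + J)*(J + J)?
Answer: -12683410859584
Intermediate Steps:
d(J) = 2*J*(46 + J) (d(J) = (46 + J)*(2*J) = 2*J*(46 + J))
F = 1/12 (F = 1/(25 - 13) = 1/12 ≈ 0.083333)
(-2900387 + 985886)*(d(-1846) + 224*(-4*(23 + F))) = (-2900387 + 985886)*(2*(-1846)*(46 - 1846) + 224*(-4*(23 + 1/12))) = -1914501*(2*(-1846)*(-1800) + 224*(-4*277/12)) = -1914501*(6645600 + 224*(-277/3)) = -1914501*(6645600 - 62048/3) = -1914501*19874752/3 = -12683410859584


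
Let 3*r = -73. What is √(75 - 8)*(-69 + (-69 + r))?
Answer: -487*√67/3 ≈ -1328.8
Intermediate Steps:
r = -73/3 (r = (⅓)*(-73) = -73/3 ≈ -24.333)
√(75 - 8)*(-69 + (-69 + r)) = √(75 - 8)*(-69 + (-69 - 73/3)) = √67*(-69 - 280/3) = √67*(-487/3) = -487*√67/3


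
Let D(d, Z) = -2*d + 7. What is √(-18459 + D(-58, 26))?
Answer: 4*I*√1146 ≈ 135.41*I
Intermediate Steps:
D(d, Z) = 7 - 2*d
√(-18459 + D(-58, 26)) = √(-18459 + (7 - 2*(-58))) = √(-18459 + (7 + 116)) = √(-18459 + 123) = √(-18336) = 4*I*√1146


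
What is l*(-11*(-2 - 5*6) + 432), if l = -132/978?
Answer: -17248/163 ≈ -105.82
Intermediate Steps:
l = -22/163 (l = -132*1/978 = -22/163 ≈ -0.13497)
l*(-11*(-2 - 5*6) + 432) = -22*(-11*(-2 - 5*6) + 432)/163 = -22*(-11*(-2 - 30) + 432)/163 = -22*(-11*(-32) + 432)/163 = -22*(352 + 432)/163 = -22/163*784 = -17248/163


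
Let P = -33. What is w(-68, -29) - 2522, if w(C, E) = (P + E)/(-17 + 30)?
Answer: -32848/13 ≈ -2526.8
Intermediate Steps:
w(C, E) = -33/13 + E/13 (w(C, E) = (-33 + E)/(-17 + 30) = (-33 + E)/13 = (-33 + E)*(1/13) = -33/13 + E/13)
w(-68, -29) - 2522 = (-33/13 + (1/13)*(-29)) - 2522 = (-33/13 - 29/13) - 2522 = -62/13 - 2522 = -32848/13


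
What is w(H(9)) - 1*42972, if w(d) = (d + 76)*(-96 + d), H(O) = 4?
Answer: -50332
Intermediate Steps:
w(d) = (-96 + d)*(76 + d) (w(d) = (76 + d)*(-96 + d) = (-96 + d)*(76 + d))
w(H(9)) - 1*42972 = (-7296 + 4² - 20*4) - 1*42972 = (-7296 + 16 - 80) - 42972 = -7360 - 42972 = -50332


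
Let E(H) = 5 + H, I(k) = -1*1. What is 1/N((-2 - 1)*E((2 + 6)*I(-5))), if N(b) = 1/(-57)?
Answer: -57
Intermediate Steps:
I(k) = -1
N(b) = -1/57
1/N((-2 - 1)*E((2 + 6)*I(-5))) = 1/(-1/57) = -57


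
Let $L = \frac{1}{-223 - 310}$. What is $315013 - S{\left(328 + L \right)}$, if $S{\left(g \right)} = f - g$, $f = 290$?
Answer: $\frac{167922182}{533} \approx 3.1505 \cdot 10^{5}$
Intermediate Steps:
$L = - \frac{1}{533}$ ($L = \frac{1}{-533} = - \frac{1}{533} \approx -0.0018762$)
$S{\left(g \right)} = 290 - g$
$315013 - S{\left(328 + L \right)} = 315013 - \left(290 - \left(328 - \frac{1}{533}\right)\right) = 315013 - \left(290 - \frac{174823}{533}\right) = 315013 - - \frac{20253}{533} = 315013 + \frac{20253}{533} = \frac{167922182}{533}$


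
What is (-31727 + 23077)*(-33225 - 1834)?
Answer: 303260350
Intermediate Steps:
(-31727 + 23077)*(-33225 - 1834) = -8650*(-35059) = 303260350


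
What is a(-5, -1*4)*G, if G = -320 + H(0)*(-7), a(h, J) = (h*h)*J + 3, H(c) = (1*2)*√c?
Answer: 31040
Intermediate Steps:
H(c) = 2*√c
a(h, J) = 3 + J*h² (a(h, J) = h²*J + 3 = J*h² + 3 = 3 + J*h²)
G = -320 (G = -320 + (2*√0)*(-7) = -320 + (2*0)*(-7) = -320 + 0*(-7) = -320 + 0 = -320)
a(-5, -1*4)*G = (3 - 1*4*(-5)²)*(-320) = (3 - 4*25)*(-320) = (3 - 100)*(-320) = -97*(-320) = 31040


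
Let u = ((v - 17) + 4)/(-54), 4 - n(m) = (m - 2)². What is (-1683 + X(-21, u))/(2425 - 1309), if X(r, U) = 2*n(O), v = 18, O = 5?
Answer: -1693/1116 ≈ -1.5170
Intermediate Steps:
n(m) = 4 - (-2 + m)² (n(m) = 4 - (m - 2)² = 4 - (-2 + m)²)
u = -5/54 (u = ((18 - 17) + 4)/(-54) = (1 + 4)*(-1/54) = 5*(-1/54) = -5/54 ≈ -0.092593)
X(r, U) = -10 (X(r, U) = 2*(5*(4 - 1*5)) = 2*(5*(4 - 5)) = 2*(5*(-1)) = 2*(-5) = -10)
(-1683 + X(-21, u))/(2425 - 1309) = (-1683 - 10)/(2425 - 1309) = -1693/1116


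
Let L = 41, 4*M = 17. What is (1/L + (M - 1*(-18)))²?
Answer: 13344409/26896 ≈ 496.15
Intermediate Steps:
M = 17/4 (M = (¼)*17 = 17/4 ≈ 4.2500)
(1/L + (M - 1*(-18)))² = (1/41 + (17/4 - 1*(-18)))² = (1/41 + (17/4 + 18))² = (1/41 + 89/4)² = (3653/164)² = 13344409/26896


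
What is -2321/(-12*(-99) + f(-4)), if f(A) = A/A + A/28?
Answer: -16247/8322 ≈ -1.9523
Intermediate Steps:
f(A) = 1 + A/28 (f(A) = 1 + A*(1/28) = 1 + A/28)
-2321/(-12*(-99) + f(-4)) = -2321/(-12*(-99) + (1 + (1/28)*(-4))) = -2321/(1188 + (1 - ⅐)) = -2321/(1188 + 6/7) = -2321/8322/7 = -2321*7/8322 = -16247/8322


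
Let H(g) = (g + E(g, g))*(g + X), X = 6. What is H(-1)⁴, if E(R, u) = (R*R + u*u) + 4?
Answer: 390625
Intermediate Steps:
E(R, u) = 4 + R² + u² (E(R, u) = (R² + u²) + 4 = 4 + R² + u²)
H(g) = (6 + g)*(4 + g + 2*g²) (H(g) = (g + (4 + g² + g²))*(g + 6) = (g + (4 + 2*g²))*(6 + g) = (4 + g + 2*g²)*(6 + g) = (6 + g)*(4 + g + 2*g²))
H(-1)⁴ = (24 + 2*(-1)³ + 10*(-1) + 13*(-1)²)⁴ = (24 + 2*(-1) - 10 + 13*1)⁴ = (24 - 2 - 10 + 13)⁴ = 25⁴ = 390625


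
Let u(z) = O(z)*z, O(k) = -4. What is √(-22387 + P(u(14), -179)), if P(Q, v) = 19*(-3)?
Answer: 2*I*√5611 ≈ 149.81*I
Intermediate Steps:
u(z) = -4*z
P(Q, v) = -57
√(-22387 + P(u(14), -179)) = √(-22387 - 57) = √(-22444) = 2*I*√5611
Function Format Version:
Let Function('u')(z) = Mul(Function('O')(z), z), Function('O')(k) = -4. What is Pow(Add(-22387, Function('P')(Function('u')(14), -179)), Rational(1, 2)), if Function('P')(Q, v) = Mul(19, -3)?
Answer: Mul(2, I, Pow(5611, Rational(1, 2))) ≈ Mul(149.81, I)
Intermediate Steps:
Function('u')(z) = Mul(-4, z)
Function('P')(Q, v) = -57
Pow(Add(-22387, Function('P')(Function('u')(14), -179)), Rational(1, 2)) = Pow(Add(-22387, -57), Rational(1, 2)) = Pow(-22444, Rational(1, 2)) = Mul(2, I, Pow(5611, Rational(1, 2)))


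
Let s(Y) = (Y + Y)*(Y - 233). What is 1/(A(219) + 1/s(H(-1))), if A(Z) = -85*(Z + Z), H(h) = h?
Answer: -468/17423639 ≈ -2.6860e-5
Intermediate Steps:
s(Y) = 2*Y*(-233 + Y) (s(Y) = (2*Y)*(-233 + Y) = 2*Y*(-233 + Y))
A(Z) = -170*Z
1/(A(219) + 1/s(H(-1))) = 1/(-170*219 + 1/(2*(-1)*(-233 - 1))) = 1/(-37230 + 1/(2*(-1)*(-234))) = 1/(-37230 + 1/468) = 1/(-17423639/468) = -468/17423639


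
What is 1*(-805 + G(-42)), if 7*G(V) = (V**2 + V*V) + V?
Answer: -307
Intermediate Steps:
G(V) = V/7 + 2*V**2/7 (G(V) = ((V**2 + V*V) + V)/7 = ((V**2 + V**2) + V)/7 = (2*V**2 + V)/7 = (V + 2*V**2)/7 = V/7 + 2*V**2/7)
1*(-805 + G(-42)) = 1*(-805 + (1/7)*(-42)*(1 + 2*(-42))) = 1*(-805 + (1/7)*(-42)*(1 - 84)) = 1*(-805 + (1/7)*(-42)*(-83)) = 1*(-805 + 498) = 1*(-307) = -307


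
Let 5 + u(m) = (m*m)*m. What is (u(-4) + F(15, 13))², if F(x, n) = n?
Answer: 3136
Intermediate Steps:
u(m) = -5 + m³ (u(m) = -5 + (m*m)*m = -5 + m²*m = -5 + m³)
(u(-4) + F(15, 13))² = ((-5 + (-4)³) + 13)² = ((-5 - 64) + 13)² = (-69 + 13)² = (-56)² = 3136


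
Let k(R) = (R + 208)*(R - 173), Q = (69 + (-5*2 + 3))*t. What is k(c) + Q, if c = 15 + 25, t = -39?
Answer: -35402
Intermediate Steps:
Q = -2418 (Q = (69 + (-5*2 + 3))*(-39) = (69 + (-10 + 3))*(-39) = (69 - 7)*(-39) = 62*(-39) = -2418)
c = 40
k(R) = (-173 + R)*(208 + R) (k(R) = (208 + R)*(-173 + R) = (-173 + R)*(208 + R))
k(c) + Q = (-35984 + 40² + 35*40) - 2418 = (-35984 + 1600 + 1400) - 2418 = -32984 - 2418 = -35402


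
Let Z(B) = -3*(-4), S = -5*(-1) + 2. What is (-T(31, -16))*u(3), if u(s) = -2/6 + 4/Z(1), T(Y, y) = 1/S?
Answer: 0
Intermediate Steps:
S = 7 (S = 5 + 2 = 7)
T(Y, y) = ⅐ (T(Y, y) = 1/7 = ⅐)
Z(B) = 12
u(s) = 0 (u(s) = -2/6 + 4/12 = -2*⅙ + 4*(1/12) = -⅓ + ⅓ = 0)
(-T(31, -16))*u(3) = -1*⅐*0 = -⅐*0 = 0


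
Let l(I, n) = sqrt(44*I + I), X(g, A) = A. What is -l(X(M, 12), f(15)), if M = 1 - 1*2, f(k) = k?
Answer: -6*sqrt(15) ≈ -23.238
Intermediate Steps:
M = -1 (M = 1 - 2 = -1)
l(I, n) = 3*sqrt(5)*sqrt(I) (l(I, n) = sqrt(45*I) = 3*sqrt(5)*sqrt(I))
-l(X(M, 12), f(15)) = -3*sqrt(5)*sqrt(12) = -3*sqrt(5)*2*sqrt(3) = -6*sqrt(15)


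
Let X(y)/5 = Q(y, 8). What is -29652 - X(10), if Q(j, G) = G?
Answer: -29692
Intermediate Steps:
X(y) = 40 (X(y) = 5*8 = 40)
-29652 - X(10) = -29652 - 1*40 = -29652 - 40 = -29692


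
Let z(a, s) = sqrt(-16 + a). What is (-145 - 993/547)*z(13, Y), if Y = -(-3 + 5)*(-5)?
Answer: -80308*I*sqrt(3)/547 ≈ -254.29*I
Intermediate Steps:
Y = 10 (Y = -2*(-5) = -1*(-10) = 10)
(-145 - 993/547)*z(13, Y) = (-145 - 993/547)*sqrt(-16 + 13) = (-145 - 993*1/547)*sqrt(-3) = (-145 - 993/547)*(I*sqrt(3)) = -80308*I*sqrt(3)/547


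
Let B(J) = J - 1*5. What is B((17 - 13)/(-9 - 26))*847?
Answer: -21659/5 ≈ -4331.8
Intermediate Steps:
B(J) = -5 + J (B(J) = J - 5 = -5 + J)
B((17 - 13)/(-9 - 26))*847 = (-5 + (17 - 13)/(-9 - 26))*847 = (-5 + 4/(-35))*847 = (-5 + 4*(-1/35))*847 = (-5 - 4/35)*847 = -179/35*847 = -21659/5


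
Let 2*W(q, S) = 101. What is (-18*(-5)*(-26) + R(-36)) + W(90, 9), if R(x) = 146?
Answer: -4287/2 ≈ -2143.5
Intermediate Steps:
W(q, S) = 101/2 (W(q, S) = (½)*101 = 101/2)
(-18*(-5)*(-26) + R(-36)) + W(90, 9) = (-18*(-5)*(-26) + 146) + 101/2 = (90*(-26) + 146) + 101/2 = (-2340 + 146) + 101/2 = -2194 + 101/2 = -4287/2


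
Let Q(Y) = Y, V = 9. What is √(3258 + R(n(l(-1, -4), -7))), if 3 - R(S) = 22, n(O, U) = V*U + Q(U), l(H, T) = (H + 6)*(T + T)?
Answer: √3239 ≈ 56.912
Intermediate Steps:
l(H, T) = 2*T*(6 + H) (l(H, T) = (6 + H)*(2*T) = 2*T*(6 + H))
n(O, U) = 10*U (n(O, U) = 9*U + U = 10*U)
R(S) = -19 (R(S) = 3 - 1*22 = 3 - 22 = -19)
√(3258 + R(n(l(-1, -4), -7))) = √(3258 - 19) = √3239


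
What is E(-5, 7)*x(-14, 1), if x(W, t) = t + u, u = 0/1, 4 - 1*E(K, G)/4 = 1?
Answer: 12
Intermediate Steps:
E(K, G) = 12 (E(K, G) = 16 - 4*1 = 16 - 4 = 12)
u = 0 (u = 0*1 = 0)
x(W, t) = t (x(W, t) = t + 0 = t)
E(-5, 7)*x(-14, 1) = 12*1 = 12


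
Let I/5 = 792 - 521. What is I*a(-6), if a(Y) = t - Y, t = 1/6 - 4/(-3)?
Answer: 20325/2 ≈ 10163.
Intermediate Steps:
t = 3/2 (t = 1*(⅙) - 4*(-⅓) = ⅙ + 4/3 = 3/2 ≈ 1.5000)
I = 1355 (I = 5*(792 - 521) = 5*271 = 1355)
a(Y) = 3/2 - Y
I*a(-6) = 1355*(3/2 - 1*(-6)) = 1355*(3/2 + 6) = 1355*(15/2) = 20325/2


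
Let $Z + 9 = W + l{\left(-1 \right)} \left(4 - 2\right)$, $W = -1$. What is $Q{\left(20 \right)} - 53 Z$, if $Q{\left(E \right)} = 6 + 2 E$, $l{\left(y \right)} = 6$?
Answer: $-60$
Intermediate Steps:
$Z = 2$ ($Z = -9 - \left(1 - 6 \left(4 - 2\right)\right) = -9 + \left(-1 + 6 \cdot 2\right) = -9 + \left(-1 + 12\right) = -9 + 11 = 2$)
$Q{\left(20 \right)} - 53 Z = \left(6 + 2 \cdot 20\right) - 106 = \left(6 + 40\right) - 106 = 46 - 106 = -60$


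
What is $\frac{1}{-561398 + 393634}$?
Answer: $- \frac{1}{167764} \approx -5.9608 \cdot 10^{-6}$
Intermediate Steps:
$\frac{1}{-561398 + 393634} = \frac{1}{-167764} = - \frac{1}{167764}$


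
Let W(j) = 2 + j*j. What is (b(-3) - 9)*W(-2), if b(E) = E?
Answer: -72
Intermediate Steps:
W(j) = 2 + j**2
(b(-3) - 9)*W(-2) = (-3 - 9)*(2 + (-2)**2) = -12*(2 + 4) = -12*6 = -72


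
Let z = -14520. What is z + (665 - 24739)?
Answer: -38594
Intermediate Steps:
z + (665 - 24739) = -14520 + (665 - 24739) = -14520 - 24074 = -38594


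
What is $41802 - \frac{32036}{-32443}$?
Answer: $\frac{1356214322}{32443} \approx 41803.0$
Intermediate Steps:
$41802 - \frac{32036}{-32443} = 41802 - - \frac{32036}{32443} = 41802 + \frac{32036}{32443} = \frac{1356214322}{32443}$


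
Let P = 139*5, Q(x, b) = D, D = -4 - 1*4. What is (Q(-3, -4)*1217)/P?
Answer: -9736/695 ≈ -14.009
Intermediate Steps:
D = -8 (D = -4 - 4 = -8)
Q(x, b) = -8
P = 695
(Q(-3, -4)*1217)/P = -8*1217/695 = -9736*1/695 = -9736/695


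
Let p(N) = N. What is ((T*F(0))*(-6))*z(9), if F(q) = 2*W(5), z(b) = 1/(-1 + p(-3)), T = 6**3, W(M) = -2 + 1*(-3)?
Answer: -3240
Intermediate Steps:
W(M) = -5 (W(M) = -2 - 3 = -5)
T = 216
z(b) = -1/4 (z(b) = 1/(-1 - 3) = 1/(-4) = -1/4)
F(q) = -10 (F(q) = 2*(-5) = -10)
((T*F(0))*(-6))*z(9) = ((216*(-10))*(-6))*(-1/4) = -2160*(-6)*(-1/4) = 12960*(-1/4) = -3240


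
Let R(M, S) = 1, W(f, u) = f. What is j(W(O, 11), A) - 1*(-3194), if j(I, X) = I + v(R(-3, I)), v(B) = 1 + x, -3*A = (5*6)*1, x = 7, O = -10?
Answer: 3192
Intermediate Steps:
A = -10 (A = -5*6/3 = -10 ≈ -10.000)
v(B) = 8 (v(B) = 1 + 7 = 8)
j(I, X) = 8 + I (j(I, X) = I + 8 = 8 + I)
j(W(O, 11), A) - 1*(-3194) = (8 - 10) - 1*(-3194) = -2 + 3194 = 3192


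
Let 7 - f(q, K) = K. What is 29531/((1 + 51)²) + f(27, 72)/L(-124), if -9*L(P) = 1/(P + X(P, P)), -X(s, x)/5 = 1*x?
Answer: 784622171/2704 ≈ 2.9017e+5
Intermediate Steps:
f(q, K) = 7 - K
X(s, x) = -5*x
L(P) = 1/(36*P) (L(P) = -1/(9*(P - 5*P)) = -(-1/(4*P))/9 = -(-1)/(36*P) = 1/(36*P))
29531/((1 + 51)²) + f(27, 72)/L(-124) = 29531/((1 + 51)²) + (7 - 1*72)/(((1/36)/(-124))) = 29531/(52²) + (7 - 72)/(((1/36)*(-1/124))) = 29531/2704 - 65/(-1/4464) = 29531*(1/2704) - 65*(-4464) = 29531/2704 + 290160 = 784622171/2704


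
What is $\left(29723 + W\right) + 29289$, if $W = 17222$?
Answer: $76234$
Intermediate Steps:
$\left(29723 + W\right) + 29289 = \left(29723 + 17222\right) + 29289 = 46945 + 29289 = 76234$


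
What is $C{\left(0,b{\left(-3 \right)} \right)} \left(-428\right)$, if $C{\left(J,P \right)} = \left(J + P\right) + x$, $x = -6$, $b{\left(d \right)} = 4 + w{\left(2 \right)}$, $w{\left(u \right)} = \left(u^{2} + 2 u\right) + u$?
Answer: $-3424$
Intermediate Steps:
$w{\left(u \right)} = u^{2} + 3 u$
$b{\left(d \right)} = 14$ ($b{\left(d \right)} = 4 + 2 \left(3 + 2\right) = 4 + 2 \cdot 5 = 4 + 10 = 14$)
$C{\left(J,P \right)} = -6 + J + P$ ($C{\left(J,P \right)} = \left(J + P\right) - 6 = -6 + J + P$)
$C{\left(0,b{\left(-3 \right)} \right)} \left(-428\right) = \left(-6 + 0 + 14\right) \left(-428\right) = 8 \left(-428\right) = -3424$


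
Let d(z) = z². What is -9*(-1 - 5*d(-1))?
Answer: 54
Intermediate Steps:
-9*(-1 - 5*d(-1)) = -9*(-1 - 5*(-1)²) = -9*(-1 - 5*1) = -9*(-1 - 5) = -9*(-6) = 54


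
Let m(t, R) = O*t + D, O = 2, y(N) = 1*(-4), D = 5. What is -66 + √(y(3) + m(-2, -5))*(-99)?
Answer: -66 - 99*I*√3 ≈ -66.0 - 171.47*I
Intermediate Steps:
y(N) = -4
m(t, R) = 5 + 2*t (m(t, R) = 2*t + 5 = 5 + 2*t)
-66 + √(y(3) + m(-2, -5))*(-99) = -66 + √(-4 + (5 + 2*(-2)))*(-99) = -66 + √(-4 + (5 - 4))*(-99) = -66 + √(-4 + 1)*(-99) = -66 + √(-3)*(-99) = -66 + (I*√3)*(-99) = -66 - 99*I*√3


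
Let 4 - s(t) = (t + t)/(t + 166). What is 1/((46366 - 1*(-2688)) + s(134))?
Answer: 75/3679283 ≈ 2.0384e-5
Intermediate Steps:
s(t) = 4 - 2*t/(166 + t) (s(t) = 4 - (t + t)/(t + 166) = 4 - 2*t/(166 + t))
1/((46366 - 1*(-2688)) + s(134)) = 1/((46366 - 1*(-2688)) + 2*(332 + 134)/(166 + 134)) = 1/((46366 + 2688) + 2*466/300) = 1/(49054 + 2*(1/300)*466) = 1/(49054 + 233/75) = 1/(3679283/75) = 75/3679283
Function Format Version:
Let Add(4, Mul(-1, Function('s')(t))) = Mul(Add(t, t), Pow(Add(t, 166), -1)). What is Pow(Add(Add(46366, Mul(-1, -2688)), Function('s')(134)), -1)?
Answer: Rational(75, 3679283) ≈ 2.0384e-5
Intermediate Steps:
Function('s')(t) = Add(4, Mul(-2, t, Pow(Add(166, t), -1))) (Function('s')(t) = Add(4, Mul(-1, Mul(Add(t, t), Pow(Add(t, 166), -1)))) = Add(4, Mul(-1, Mul(Mul(2, t), Pow(Add(166, t), -1)))) = Add(4, Mul(-1, Mul(2, t, Pow(Add(166, t), -1)))) = Add(4, Mul(-2, t, Pow(Add(166, t), -1))))
Pow(Add(Add(46366, Mul(-1, -2688)), Function('s')(134)), -1) = Pow(Add(Add(46366, Mul(-1, -2688)), Mul(2, Pow(Add(166, 134), -1), Add(332, 134))), -1) = Pow(Add(Add(46366, 2688), Mul(2, Pow(300, -1), 466)), -1) = Pow(Add(49054, Mul(2, Rational(1, 300), 466)), -1) = Pow(Add(49054, Rational(233, 75)), -1) = Pow(Rational(3679283, 75), -1) = Rational(75, 3679283)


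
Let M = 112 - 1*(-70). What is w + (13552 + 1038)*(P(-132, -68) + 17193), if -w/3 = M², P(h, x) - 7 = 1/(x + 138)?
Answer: 1755941855/7 ≈ 2.5085e+8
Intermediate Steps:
P(h, x) = 7 + 1/(138 + x) (P(h, x) = 7 + 1/(x + 138) = 7 + 1/(138 + x))
M = 182 (M = 112 + 70 = 182)
w = -99372 (w = -3*182² = -3*33124 = -99372)
w + (13552 + 1038)*(P(-132, -68) + 17193) = -99372 + (13552 + 1038)*((967 + 7*(-68))/(138 - 68) + 17193) = -99372 + 14590*((967 - 476)/70 + 17193) = -99372 + 14590*((1/70)*491 + 17193) = -99372 + 14590*(491/70 + 17193) = -99372 + 14590*(1204001/70) = -99372 + 1756637459/7 = 1755941855/7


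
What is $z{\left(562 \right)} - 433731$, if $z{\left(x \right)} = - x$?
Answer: $-434293$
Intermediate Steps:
$z{\left(562 \right)} - 433731 = \left(-1\right) 562 - 433731 = -562 - 433731 = -434293$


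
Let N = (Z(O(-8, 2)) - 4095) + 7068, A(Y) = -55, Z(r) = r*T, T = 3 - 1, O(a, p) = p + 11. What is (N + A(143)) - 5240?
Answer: -2296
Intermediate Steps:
O(a, p) = 11 + p
T = 2
Z(r) = 2*r (Z(r) = r*2 = 2*r)
N = 2999 (N = (2*(11 + 2) - 4095) + 7068 = (2*13 - 4095) + 7068 = (26 - 4095) + 7068 = -4069 + 7068 = 2999)
(N + A(143)) - 5240 = (2999 - 55) - 5240 = 2944 - 5240 = -2296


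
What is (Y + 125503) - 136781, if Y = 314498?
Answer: 303220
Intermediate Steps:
(Y + 125503) - 136781 = (314498 + 125503) - 136781 = 440001 - 136781 = 303220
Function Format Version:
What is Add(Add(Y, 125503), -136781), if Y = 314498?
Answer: 303220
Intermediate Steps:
Add(Add(Y, 125503), -136781) = Add(Add(314498, 125503), -136781) = Add(440001, -136781) = 303220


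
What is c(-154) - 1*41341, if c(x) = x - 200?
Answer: -41695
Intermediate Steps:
c(x) = -200 + x
c(-154) - 1*41341 = (-200 - 154) - 1*41341 = -354 - 41341 = -41695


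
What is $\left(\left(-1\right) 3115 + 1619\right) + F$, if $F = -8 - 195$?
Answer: $-1699$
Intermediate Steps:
$F = -203$ ($F = -8 - 195 = -203$)
$\left(\left(-1\right) 3115 + 1619\right) + F = \left(\left(-1\right) 3115 + 1619\right) - 203 = \left(-3115 + 1619\right) - 203 = -1496 - 203 = -1699$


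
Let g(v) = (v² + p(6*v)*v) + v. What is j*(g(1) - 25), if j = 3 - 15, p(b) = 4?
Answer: 228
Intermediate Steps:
j = -12
g(v) = v² + 5*v (g(v) = (v² + 4*v) + v = v² + 5*v)
j*(g(1) - 25) = -12*(1*(5 + 1) - 25) = -12*(1*6 - 25) = -12*(6 - 25) = -12*(-19) = 228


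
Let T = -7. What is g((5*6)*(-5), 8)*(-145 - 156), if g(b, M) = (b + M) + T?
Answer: 44849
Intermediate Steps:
g(b, M) = -7 + M + b (g(b, M) = (b + M) - 7 = (M + b) - 7 = -7 + M + b)
g((5*6)*(-5), 8)*(-145 - 156) = (-7 + 8 + (5*6)*(-5))*(-145 - 156) = (-7 + 8 + 30*(-5))*(-301) = (-7 + 8 - 150)*(-301) = -149*(-301) = 44849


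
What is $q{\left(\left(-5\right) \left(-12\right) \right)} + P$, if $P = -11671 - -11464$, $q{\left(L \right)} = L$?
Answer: $-147$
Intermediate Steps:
$P = -207$ ($P = -11671 + 11464 = -207$)
$q{\left(\left(-5\right) \left(-12\right) \right)} + P = \left(-5\right) \left(-12\right) - 207 = 60 - 207 = -147$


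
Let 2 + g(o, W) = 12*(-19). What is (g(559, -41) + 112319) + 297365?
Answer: 409454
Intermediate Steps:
g(o, W) = -230 (g(o, W) = -2 + 12*(-19) = -2 - 228 = -230)
(g(559, -41) + 112319) + 297365 = (-230 + 112319) + 297365 = 112089 + 297365 = 409454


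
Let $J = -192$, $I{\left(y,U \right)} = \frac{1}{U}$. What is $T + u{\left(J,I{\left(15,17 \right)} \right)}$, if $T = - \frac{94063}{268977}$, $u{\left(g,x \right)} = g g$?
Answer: $\frac{9915474065}{268977} \approx 36864.0$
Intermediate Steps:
$u{\left(g,x \right)} = g^{2}$
$T = - \frac{94063}{268977}$ ($T = \left(-94063\right) \frac{1}{268977} = - \frac{94063}{268977} \approx -0.34971$)
$T + u{\left(J,I{\left(15,17 \right)} \right)} = - \frac{94063}{268977} + \left(-192\right)^{2} = - \frac{94063}{268977} + 36864 = \frac{9915474065}{268977}$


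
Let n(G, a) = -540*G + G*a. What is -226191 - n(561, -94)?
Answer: 129483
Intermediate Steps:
-226191 - n(561, -94) = -226191 - 561*(-540 - 94) = -226191 - 561*(-634) = -226191 - 1*(-355674) = -226191 + 355674 = 129483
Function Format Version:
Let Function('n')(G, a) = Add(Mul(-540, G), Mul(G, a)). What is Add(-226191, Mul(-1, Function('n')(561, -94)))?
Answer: 129483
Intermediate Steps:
Add(-226191, Mul(-1, Function('n')(561, -94))) = Add(-226191, Mul(-1, Mul(561, Add(-540, -94)))) = Add(-226191, Mul(-1, Mul(561, -634))) = Add(-226191, Mul(-1, -355674)) = Add(-226191, 355674) = 129483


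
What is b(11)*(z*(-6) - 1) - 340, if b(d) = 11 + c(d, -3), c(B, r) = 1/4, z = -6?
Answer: 215/4 ≈ 53.750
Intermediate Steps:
c(B, r) = ¼
b(d) = 45/4 (b(d) = 11 + ¼ = 45/4)
b(11)*(z*(-6) - 1) - 340 = 45*(-6*(-6) - 1)/4 - 340 = 45*(36 - 1)/4 - 340 = (45/4)*35 - 340 = 1575/4 - 340 = 215/4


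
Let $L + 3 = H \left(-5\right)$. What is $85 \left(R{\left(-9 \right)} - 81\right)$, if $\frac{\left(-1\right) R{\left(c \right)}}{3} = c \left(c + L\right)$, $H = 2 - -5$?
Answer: $-114750$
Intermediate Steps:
$H = 7$ ($H = 2 + 5 = 7$)
$L = -38$ ($L = -3 + 7 \left(-5\right) = -3 - 35 = -38$)
$R{\left(c \right)} = - 3 c \left(-38 + c\right)$ ($R{\left(c \right)} = - 3 c \left(c - 38\right) = - 3 c \left(-38 + c\right)$)
$85 \left(R{\left(-9 \right)} - 81\right) = 85 \left(3 \left(-9\right) \left(38 - -9\right) - 81\right) = 85 \left(3 \left(-9\right) \left(38 + 9\right) - 81\right) = 85 \left(3 \left(-9\right) 47 - 81\right) = 85 \left(-1269 - 81\right) = 85 \left(-1350\right) = -114750$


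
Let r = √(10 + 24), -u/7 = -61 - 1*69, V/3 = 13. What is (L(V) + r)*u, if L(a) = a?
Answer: 35490 + 910*√34 ≈ 40796.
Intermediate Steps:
V = 39 (V = 3*13 = 39)
u = 910 (u = -7*(-61 - 1*69) = -7*(-61 - 69) = -7*(-130) = 910)
r = √34 ≈ 5.8309
(L(V) + r)*u = (39 + √34)*910 = 35490 + 910*√34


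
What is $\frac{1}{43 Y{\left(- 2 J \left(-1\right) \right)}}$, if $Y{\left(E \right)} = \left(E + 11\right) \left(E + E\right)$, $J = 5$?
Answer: $\frac{1}{18060} \approx 5.5371 \cdot 10^{-5}$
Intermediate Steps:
$Y{\left(E \right)} = 2 E \left(11 + E\right)$ ($Y{\left(E \right)} = \left(11 + E\right) 2 E = 2 E \left(11 + E\right)$)
$\frac{1}{43 Y{\left(- 2 J \left(-1\right) \right)}} = \frac{1}{43 \cdot 2 \left(-2\right) 5 \left(-1\right) \left(11 + \left(-2\right) 5 \left(-1\right)\right)} = \frac{1}{43 \cdot 2 \left(\left(-10\right) \left(-1\right)\right) \left(11 - -10\right)} = \frac{1}{43 \cdot 2 \cdot 10 \left(11 + 10\right)} = \frac{1}{43 \cdot 2 \cdot 10 \cdot 21} = \frac{1}{43 \cdot 420} = \frac{1}{18060}$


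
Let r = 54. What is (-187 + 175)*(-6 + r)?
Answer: -576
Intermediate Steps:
(-187 + 175)*(-6 + r) = (-187 + 175)*(-6 + 54) = -12*48 = -576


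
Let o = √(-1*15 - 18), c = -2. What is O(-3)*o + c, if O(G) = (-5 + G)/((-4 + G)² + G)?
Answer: -2 - 4*I*√33/23 ≈ -2.0 - 0.99905*I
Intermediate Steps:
o = I*√33 (o = √(-15 - 18) = √(-33) = I*√33 ≈ 5.7446*I)
O(G) = (-5 + G)/(G + (-4 + G)²)
O(-3)*o + c = ((-5 - 3)/(-3 + (-4 - 3)²))*(I*√33) - 2 = (-8/(-3 + (-7)²))*(I*√33) - 2 = (-8/(-3 + 49))*(I*√33) - 2 = (-8/46)*(I*√33) - 2 = ((1/46)*(-8))*(I*√33) - 2 = -4*I*√33/23 - 2 = -2 - 4*I*√33/23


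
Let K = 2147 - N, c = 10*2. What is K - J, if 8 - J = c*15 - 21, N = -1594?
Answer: 4012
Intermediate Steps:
c = 20
J = -271 (J = 8 - (20*15 - 21) = 8 - (300 - 21) = 8 - 1*279 = 8 - 279 = -271)
K = 3741 (K = 2147 - 1*(-1594) = 2147 + 1594 = 3741)
K - J = 3741 - 1*(-271) = 3741 + 271 = 4012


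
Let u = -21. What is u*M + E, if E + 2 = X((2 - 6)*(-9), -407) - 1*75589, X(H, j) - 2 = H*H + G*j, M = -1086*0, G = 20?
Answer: -82433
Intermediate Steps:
M = 0
X(H, j) = 2 + H² + 20*j (X(H, j) = 2 + (H*H + 20*j) = 2 + (H² + 20*j) = 2 + H² + 20*j)
E = -82433 (E = -2 + ((2 + ((2 - 6)*(-9))² + 20*(-407)) - 1*75589) = -2 + ((2 + (-4*(-9))² - 8140) - 75589) = -2 + ((2 + 36² - 8140) - 75589) = -2 + ((2 + 1296 - 8140) - 75589) = -2 + (-6842 - 75589) = -2 - 82431 = -82433)
u*M + E = -21*0 - 82433 = 0 - 82433 = -82433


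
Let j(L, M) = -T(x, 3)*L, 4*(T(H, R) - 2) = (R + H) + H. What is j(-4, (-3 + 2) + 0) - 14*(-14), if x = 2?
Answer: 211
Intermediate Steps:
T(H, R) = 2 + H/2 + R/4 (T(H, R) = 2 + ((R + H) + H)/4 = 2 + ((H + R) + H)/4 = 2 + (R + 2*H)/4 = 2 + (H/2 + R/4) = 2 + H/2 + R/4)
j(L, M) = -15*L/4 (j(L, M) = -(2 + (½)*2 + (¼)*3)*L = -(2 + 1 + ¾)*L = -15*L/4)
j(-4, (-3 + 2) + 0) - 14*(-14) = -15/4*(-4) - 14*(-14) = 15 + 196 = 211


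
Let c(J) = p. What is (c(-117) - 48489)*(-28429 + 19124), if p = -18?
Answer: 451357635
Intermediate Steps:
c(J) = -18
(c(-117) - 48489)*(-28429 + 19124) = (-18 - 48489)*(-28429 + 19124) = -48507*(-9305) = 451357635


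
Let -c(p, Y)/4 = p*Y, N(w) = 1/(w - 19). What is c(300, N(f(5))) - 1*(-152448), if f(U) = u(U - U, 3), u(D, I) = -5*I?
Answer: 2592216/17 ≈ 1.5248e+5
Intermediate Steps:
f(U) = -15 (f(U) = -5*3 = -15)
N(w) = 1/(-19 + w)
c(p, Y) = -4*Y*p (c(p, Y) = -4*p*Y = -4*Y*p)
c(300, N(f(5))) - 1*(-152448) = -4*300/(-19 - 15) - 1*(-152448) = -4*300/(-34) + 152448 = -4*(-1/34)*300 + 152448 = 600/17 + 152448 = 2592216/17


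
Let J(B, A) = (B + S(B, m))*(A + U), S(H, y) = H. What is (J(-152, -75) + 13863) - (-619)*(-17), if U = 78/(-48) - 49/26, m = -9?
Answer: 353690/13 ≈ 27207.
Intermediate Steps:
U = -365/104 (U = 78*(-1/48) - 49*1/26 = -13/8 - 49/26 = -365/104 ≈ -3.5096)
J(B, A) = 2*B*(-365/104 + A) (J(B, A) = (B + B)*(A - 365/104) = (2*B)*(-365/104 + A) = 2*B*(-365/104 + A))
(J(-152, -75) + 13863) - (-619)*(-17) = ((1/52)*(-152)*(-365 + 104*(-75)) + 13863) - (-619)*(-17) = ((1/52)*(-152)*(-365 - 7800) + 13863) - 1*10523 = ((1/52)*(-152)*(-8165) + 13863) - 10523 = (310270/13 + 13863) - 10523 = 490489/13 - 10523 = 353690/13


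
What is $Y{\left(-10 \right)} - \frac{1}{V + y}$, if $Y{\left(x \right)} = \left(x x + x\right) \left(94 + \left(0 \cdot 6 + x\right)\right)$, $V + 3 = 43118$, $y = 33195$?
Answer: $\frac{576903599}{76310} \approx 7560.0$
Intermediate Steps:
$V = 43115$ ($V = -3 + 43118 = 43115$)
$Y{\left(x \right)} = \left(94 + x\right) \left(x + x^{2}\right)$ ($Y{\left(x \right)} = \left(x^{2} + x\right) \left(94 + \left(0 + x\right)\right) = \left(x + x^{2}\right) \left(94 + x\right) = \left(94 + x\right) \left(x + x^{2}\right)$)
$Y{\left(-10 \right)} - \frac{1}{V + y} = - 10 \left(94 + \left(-10\right)^{2} + 95 \left(-10\right)\right) - \frac{1}{43115 + 33195} = - 10 \left(94 + 100 - 950\right) - \frac{1}{76310} = \left(-10\right) \left(-756\right) - \frac{1}{76310} = 7560 - \frac{1}{76310} = \frac{576903599}{76310}$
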